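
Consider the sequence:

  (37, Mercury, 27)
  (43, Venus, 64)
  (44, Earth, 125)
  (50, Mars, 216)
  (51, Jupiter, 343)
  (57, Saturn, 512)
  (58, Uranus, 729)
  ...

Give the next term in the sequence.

(64, Neptune, 1000)

First coordinate — alternating steps +6, +1, +6, +1, …: 37, 43, 44, 50, 51, 57, 58 → 64.
Planet goes Mercury, Venus, Earth, Mars, Jupiter, Saturn, Uranus → Neptune (runs through the planets Mercury→Neptune).
Third coordinate goes 27, 64, 125, 216, 343, 512, 729 → 1000 (perfect cubes: 3³, 4³, 5³, …).
Putting it together: (64, Neptune, 1000).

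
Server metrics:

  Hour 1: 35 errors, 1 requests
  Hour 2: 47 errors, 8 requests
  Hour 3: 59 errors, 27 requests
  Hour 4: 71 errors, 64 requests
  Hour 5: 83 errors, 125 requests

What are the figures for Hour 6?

95 errors, 216 requests

Errors: 35, 47, 59, 71, 83 → 95 (+12 each step).
Requests: 1, 8, 27, 64, 125 → 216 (perfect cubes: 1³, 2³, 3³, …).
So the next record is 95 errors, 216 requests.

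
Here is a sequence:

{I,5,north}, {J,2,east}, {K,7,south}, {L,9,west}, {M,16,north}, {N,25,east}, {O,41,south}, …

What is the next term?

Letter — letters move forward 1 place in the alphabet: I, J, K, L, M, N, O → P.
Second entry: each term is the sum of the two before it, so 5, 2, 7, 9, 16, 25, 41 → 66.
Direction: repeats north → east → south → west; north, east, south, west, north, east, south → west.
Combining the parts gives {P,66,west}.

{P,66,west}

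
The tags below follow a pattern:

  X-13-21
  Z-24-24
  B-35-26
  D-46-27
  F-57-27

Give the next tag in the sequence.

H-68-26

For the letter, letters move forward 2 places in the alphabet, wrapping Z→A: X, Z, B, D, F → H.
Second component: +11 each step, so 13, 24, 35, 46, 57 → 68.
Third component: differences are 3, 2, 1, … (decreasing by 1 each time); 21, 24, 26, 27, 27 → 26.
So the next tag is H-68-26.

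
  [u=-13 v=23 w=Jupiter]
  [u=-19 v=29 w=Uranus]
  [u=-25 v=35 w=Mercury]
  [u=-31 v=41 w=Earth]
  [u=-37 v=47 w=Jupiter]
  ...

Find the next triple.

U — −6 each step: -13, -19, -25, -31, -37 → -43.
V: 23, 29, 35, 41, 47 → 53 (together with the u always sums to 10).
W: repeats Jupiter → Uranus → Mercury → Earth; Jupiter, Uranus, Mercury, Earth, Jupiter → Uranus.
So the next triple is [u=-43 v=53 w=Uranus].

[u=-43 v=53 w=Uranus]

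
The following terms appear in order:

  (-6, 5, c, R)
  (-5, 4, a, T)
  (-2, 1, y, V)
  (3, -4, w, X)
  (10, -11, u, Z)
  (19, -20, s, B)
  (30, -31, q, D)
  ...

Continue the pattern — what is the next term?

First entry goes -6, -5, -2, 3, 10, 19, 30 → 43 (differences are 1, 3, 5, … (increasing by 2 each time)).
Second entry: together with the first entry always sums to -1, so 5, 4, 1, -4, -11, -20, -31 → -44.
First letter: letters move back 2 places in the alphabet, wrapping A→Z, so c, a, y, w, u, s, q → o.
Second letter: letters move forward 2 places in the alphabet, wrapping Z→A, so R, T, V, X, Z, B, D → F.
Putting it together: (43, -44, o, F).

(43, -44, o, F)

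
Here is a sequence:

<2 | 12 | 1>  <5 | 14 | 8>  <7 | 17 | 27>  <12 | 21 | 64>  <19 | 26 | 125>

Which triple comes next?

<31 | 32 | 216>

First slot — each term is the sum of the two before it: 2, 5, 7, 12, 19 → 31.
Second slot — differences are 2, 3, 4, … (increasing by 1 each time): 12, 14, 17, 21, 26 → 32.
For the third slot, perfect cubes: 1³, 2³, 3³, …: 1, 8, 27, 64, 125 → 216.
Combining the parts gives <31 | 32 | 216>.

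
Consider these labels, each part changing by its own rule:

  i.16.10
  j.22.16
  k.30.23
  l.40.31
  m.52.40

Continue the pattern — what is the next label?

n.66.50

Letter goes i, j, k, l, m → n (letters move forward 1 place in the alphabet).
Second component: differences are 6, 8, 10, … (increasing by 2 each time); 16, 22, 30, 40, 52 → 66.
Third component goes 10, 16, 23, 31, 40 → 50 (differences are 6, 7, 8, … (increasing by 1 each time)).
Putting it together: n.66.50.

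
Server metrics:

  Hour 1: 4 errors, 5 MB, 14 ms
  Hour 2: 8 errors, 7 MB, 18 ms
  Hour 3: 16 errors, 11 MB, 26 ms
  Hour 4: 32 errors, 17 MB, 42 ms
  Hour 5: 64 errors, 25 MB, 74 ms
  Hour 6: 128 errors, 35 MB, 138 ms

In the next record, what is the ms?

266

Errors: ×2 each step, so 4, 8, 16, 32, 64, 128 → 256.
Ms: always 10 more than the errors, so 14, 18, 26, 42, 74, 138 → 266.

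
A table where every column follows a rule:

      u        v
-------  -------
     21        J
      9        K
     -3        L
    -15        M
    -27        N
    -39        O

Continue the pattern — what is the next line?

Column u: 21, 9, -3, -15, -27, -39 → -51 (−12 each step).
Column v goes J, K, L, M, N, O → P (letters move forward 1 place in the alphabet).
Putting it together: -51  P.

-51  P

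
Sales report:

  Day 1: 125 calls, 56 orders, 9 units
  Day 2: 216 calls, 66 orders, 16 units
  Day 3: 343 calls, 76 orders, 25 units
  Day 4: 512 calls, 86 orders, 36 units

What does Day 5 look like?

729 calls, 96 orders, 49 units

Calls — perfect cubes: 5³, 6³, 7³, …: 125, 216, 343, 512 → 729.
Orders: 56, 66, 76, 86 → 96 (+10 each step).
For the units, perfect squares: 3², 4², 5², …: 9, 16, 25, 36 → 49.
Combining the parts gives 729 calls, 96 orders, 49 units.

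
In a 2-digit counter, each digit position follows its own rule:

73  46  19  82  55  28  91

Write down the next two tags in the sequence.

First digit goes 7, 4, 1, 8, 5, 2, 9 → 6 → 3 (−3 each step, mod 10).
Second digit goes 3, 6, 9, 2, 5, 8, 1 → 4 → 7 (+3 each step, mod 10).
So the next two tags are 64 and 37.

64, 37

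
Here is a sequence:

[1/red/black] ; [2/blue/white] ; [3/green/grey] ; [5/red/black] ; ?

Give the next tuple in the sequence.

[8/blue/white]

First coordinate: 1, 2, 3, 5 → 8 (each term is the sum of the two before it).
Colour: repeats red → blue → green; red, blue, green, red → blue.
Shade: black, white, grey, black → white (repeats black → white → grey).
Combining the parts gives [8/blue/white].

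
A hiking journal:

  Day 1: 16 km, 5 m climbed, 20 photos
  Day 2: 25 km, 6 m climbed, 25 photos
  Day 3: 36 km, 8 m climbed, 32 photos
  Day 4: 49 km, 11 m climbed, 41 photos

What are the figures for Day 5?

Km — perfect squares: 4², 5², 6², …: 16, 25, 36, 49 → 64.
For the m climbed, differences are 1, 2, 3, … (increasing by 1 each time): 5, 6, 8, 11 → 15.
Photos: differences are 5, 7, 9, … (increasing by 2 each time), so 20, 25, 32, 41 → 52.
Putting it together: 64 km, 15 m climbed, 52 photos.

64 km, 15 m climbed, 52 photos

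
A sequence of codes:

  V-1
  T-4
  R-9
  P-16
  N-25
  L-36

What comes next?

For the letter, letters move back 2 places in the alphabet: V, T, R, P, N, L → J.
Second component: perfect squares: 1², 2², 3², …, so 1, 4, 9, 16, 25, 36 → 49.
Combining the parts gives J-49.

J-49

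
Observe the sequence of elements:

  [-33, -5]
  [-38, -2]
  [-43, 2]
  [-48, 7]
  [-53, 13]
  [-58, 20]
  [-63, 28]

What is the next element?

[-68, 37]

First coordinate goes -33, -38, -43, -48, -53, -58, -63 → -68 (−5 each step).
Second coordinate goes -5, -2, 2, 7, 13, 20, 28 → 37 (differences are 3, 4, 5, … (increasing by 1 each time)).
Putting it together: [-68, 37].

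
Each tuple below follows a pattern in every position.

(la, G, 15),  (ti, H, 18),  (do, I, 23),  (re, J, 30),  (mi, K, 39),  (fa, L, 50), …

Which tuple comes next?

Note: la, ti, do, re, mi, fa → sol (runs through the solfège scale do→ti).
Letter: letters move forward 1 place in the alphabet; G, H, I, J, K, L → M.
For the third entry, differences are 3, 5, 7, … (increasing by 2 each time): 15, 18, 23, 30, 39, 50 → 63.
Putting it together: (sol, M, 63).

(sol, M, 63)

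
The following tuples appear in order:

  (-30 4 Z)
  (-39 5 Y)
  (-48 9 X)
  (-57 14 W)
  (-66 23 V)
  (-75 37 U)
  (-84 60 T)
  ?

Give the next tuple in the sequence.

(-93 97 S)

First part: −9 each step, so -30, -39, -48, -57, -66, -75, -84 → -93.
For the second part, each term is the sum of the two before it: 4, 5, 9, 14, 23, 37, 60 → 97.
Letter: letters move back 1 place in the alphabet, so Z, Y, X, W, V, U, T → S.
Combining the parts gives (-93 97 S).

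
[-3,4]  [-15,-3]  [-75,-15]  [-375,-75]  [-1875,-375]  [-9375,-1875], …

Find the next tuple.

[-46875,-9375]

First entry: -3, -15, -75, -375, -1875, -9375 → -46875 (×5 each step).
Second entry: always the previous value of the first entry, so 4, -3, -15, -75, -375, -1875 → -9375.
Combining the parts gives [-46875,-9375].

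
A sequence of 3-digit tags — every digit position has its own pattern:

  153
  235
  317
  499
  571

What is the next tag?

For the first digit, +1 each step, mod 10: 1, 2, 3, 4, 5 → 6.
Second digit: 5, 3, 1, 9, 7 → 5 (−2 each step, mod 10).
Third digit goes 3, 5, 7, 9, 1 → 3 (+2 each step, mod 10).
Combining the parts gives 653.

653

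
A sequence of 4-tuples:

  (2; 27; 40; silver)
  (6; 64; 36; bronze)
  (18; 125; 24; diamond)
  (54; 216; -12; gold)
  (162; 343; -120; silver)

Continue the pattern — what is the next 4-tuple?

(486; 512; -444; bronze)

First slot goes 2, 6, 18, 54, 162 → 486 (×3 each step).
For the second slot, perfect cubes: 3³, 4³, 5³, …: 27, 64, 125, 216, 343 → 512.
Third slot goes 40, 36, 24, -12, -120 → -444 (together with the first slot always sums to 42).
Rank — repeats silver → bronze → diamond → gold: silver, bronze, diamond, gold, silver → bronze.
Combining the parts gives (486; 512; -444; bronze).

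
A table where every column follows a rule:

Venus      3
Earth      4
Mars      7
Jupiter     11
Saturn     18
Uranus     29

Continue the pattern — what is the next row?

Planet: runs through the planets Mercury→Neptune, so Venus, Earth, Mars, Jupiter, Saturn, Uranus → Neptune.
Second component goes 3, 4, 7, 11, 18, 29 → 47 (each term is the sum of the two before it).
Combining the parts gives Neptune  47.

Neptune  47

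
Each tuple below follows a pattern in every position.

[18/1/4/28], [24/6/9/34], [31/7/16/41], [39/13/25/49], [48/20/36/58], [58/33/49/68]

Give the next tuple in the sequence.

[69/53/64/79]

First slot: differences are 6, 7, 8, … (increasing by 1 each time); 18, 24, 31, 39, 48, 58 → 69.
Second slot — each term is the sum of the two before it: 1, 6, 7, 13, 20, 33 → 53.
Third slot goes 4, 9, 16, 25, 36, 49 → 64 (perfect squares: 2², 3², 4², …).
Fourth slot goes 28, 34, 41, 49, 58, 68 → 79 (differences are 6, 7, 8, … (increasing by 1 each time)).
So the next tuple is [69/53/64/79].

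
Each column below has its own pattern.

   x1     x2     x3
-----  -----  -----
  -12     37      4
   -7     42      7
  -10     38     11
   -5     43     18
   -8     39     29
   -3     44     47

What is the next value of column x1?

Column x1: -12, -7, -10, -5, -8, -3 → -6 (alternating steps +5, −3, +5, −3, …).

-6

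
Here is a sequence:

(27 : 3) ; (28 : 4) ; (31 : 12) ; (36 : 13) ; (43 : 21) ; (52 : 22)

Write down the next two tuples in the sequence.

(63 : 30), (76 : 31)

First entry: differences are 1, 3, 5, … (increasing by 2 each time); 27, 28, 31, 36, 43, 52 → 63 → 76.
Second entry: alternating steps +1, +8, +1, +8, …, so 3, 4, 12, 13, 21, 22 → 30 → 31.
So the next two tuples are (63 : 30) and (76 : 31).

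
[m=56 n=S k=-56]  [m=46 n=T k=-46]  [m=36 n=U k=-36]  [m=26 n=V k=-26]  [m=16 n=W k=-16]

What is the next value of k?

M: −10 each step; 56, 46, 36, 26, 16 → 6.
For the k, always the negative of the m: -56, -46, -36, -26, -16 → -6.

-6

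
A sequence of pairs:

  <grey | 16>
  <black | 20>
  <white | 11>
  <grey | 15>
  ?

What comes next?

Shade: grey, black, white, grey → black (repeats grey → black → white).
Second value: alternating steps +4, −9, +4, −9, …; 16, 20, 11, 15 → 6.
Putting it together: <black | 6>.

<black | 6>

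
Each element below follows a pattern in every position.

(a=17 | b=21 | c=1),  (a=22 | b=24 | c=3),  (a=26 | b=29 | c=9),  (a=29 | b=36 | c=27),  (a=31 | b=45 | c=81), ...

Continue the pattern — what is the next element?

(a=32 | b=56 | c=243)

For the a, differences are 5, 4, 3, … (decreasing by 1 each time): 17, 22, 26, 29, 31 → 32.
B: differences are 3, 5, 7, … (increasing by 2 each time), so 21, 24, 29, 36, 45 → 56.
C goes 1, 3, 9, 27, 81 → 243 (×3 each step).
Combining the parts gives (a=32 | b=56 | c=243).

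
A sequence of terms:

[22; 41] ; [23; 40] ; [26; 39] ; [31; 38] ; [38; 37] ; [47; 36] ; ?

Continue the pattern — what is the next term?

[58; 35]

First component: 22, 23, 26, 31, 38, 47 → 58 (differences are 1, 3, 5, … (increasing by 2 each time)).
Second component goes 41, 40, 39, 38, 37, 36 → 35 (−1 each step).
Combining the parts gives [58; 35].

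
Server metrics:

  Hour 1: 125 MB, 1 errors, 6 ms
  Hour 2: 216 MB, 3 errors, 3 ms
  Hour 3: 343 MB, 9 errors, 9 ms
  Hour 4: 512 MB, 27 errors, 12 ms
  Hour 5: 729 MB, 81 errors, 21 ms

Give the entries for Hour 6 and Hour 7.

MB goes 125, 216, 343, 512, 729 → 1000 → 1331 (perfect cubes: 5³, 6³, 7³, …).
Errors: ×3 each step, so 1, 3, 9, 27, 81 → 243 → 729.
Ms: each term is the sum of the two before it; 6, 3, 9, 12, 21 → 33 → 54.
Putting the parts together: 1000 MB, 243 errors, 33 ms and then 1331 MB, 729 errors, 54 ms.

1000 MB, 243 errors, 33 ms; 1331 MB, 729 errors, 54 ms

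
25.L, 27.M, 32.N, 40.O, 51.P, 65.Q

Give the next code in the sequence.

82.R

First component: differences are 2, 5, 8, … (increasing by 3 each time), so 25, 27, 32, 40, 51, 65 → 82.
Letter — letters move forward 1 place in the alphabet: L, M, N, O, P, Q → R.
Combining the parts gives 82.R.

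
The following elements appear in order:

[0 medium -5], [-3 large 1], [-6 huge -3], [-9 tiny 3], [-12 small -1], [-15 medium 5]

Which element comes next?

[-18 large 1]

First entry: 0, -3, -6, -9, -12, -15 → -18 (−3 each step).
Size: repeats medium → large → huge → tiny → small, so medium, large, huge, tiny, small, medium → large.
For the third entry, alternating steps +6, −4, +6, −4, …: -5, 1, -3, 3, -1, 5 → 1.
So the next element is [-18 large 1].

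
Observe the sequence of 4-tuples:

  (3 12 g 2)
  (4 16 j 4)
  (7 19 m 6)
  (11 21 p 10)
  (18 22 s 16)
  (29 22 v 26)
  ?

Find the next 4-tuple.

First value goes 3, 4, 7, 11, 18, 29 → 47 (each term is the sum of the two before it).
Second value — differences are 4, 3, 2, … (decreasing by 1 each time): 12, 16, 19, 21, 22, 22 → 21.
Letter: letters move forward 3 places in the alphabet; g, j, m, p, s, v → y.
For the fourth value, each term is the sum of the two before it: 2, 4, 6, 10, 16, 26 → 42.
Putting it together: (47 21 y 42).

(47 21 y 42)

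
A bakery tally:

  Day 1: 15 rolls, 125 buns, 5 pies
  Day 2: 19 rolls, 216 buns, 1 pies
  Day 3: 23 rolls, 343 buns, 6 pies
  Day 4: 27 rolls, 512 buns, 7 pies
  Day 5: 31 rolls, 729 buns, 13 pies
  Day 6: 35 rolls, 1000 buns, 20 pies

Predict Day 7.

39 rolls, 1331 buns, 33 pies

For the rolls, +4 each step: 15, 19, 23, 27, 31, 35 → 39.
Buns goes 125, 216, 343, 512, 729, 1000 → 1331 (perfect cubes: 5³, 6³, 7³, …).
Pies: 5, 1, 6, 7, 13, 20 → 33 (each term is the sum of the two before it).
So the next row is 39 rolls, 1331 buns, 33 pies.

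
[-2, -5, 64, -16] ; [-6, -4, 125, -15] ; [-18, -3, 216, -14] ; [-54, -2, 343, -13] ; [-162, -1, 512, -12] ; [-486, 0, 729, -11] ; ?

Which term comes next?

First part: -2, -6, -18, -54, -162, -486 → -1458 (×3 each step).
Second part goes -5, -4, -3, -2, -1, 0 → 1 (+1 each step).
Third part: 64, 125, 216, 343, 512, 729 → 1000 (perfect cubes: 4³, 5³, 6³, …).
Fourth part goes -16, -15, -14, -13, -12, -11 → -10 (always 11 less than the second part).
Putting it together: [-1458, 1, 1000, -10].

[-1458, 1, 1000, -10]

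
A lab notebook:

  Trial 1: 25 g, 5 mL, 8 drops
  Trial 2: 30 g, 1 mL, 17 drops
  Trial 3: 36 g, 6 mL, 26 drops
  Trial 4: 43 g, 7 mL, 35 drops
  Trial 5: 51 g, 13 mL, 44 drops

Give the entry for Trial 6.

60 g, 20 mL, 53 drops

For the g, differences are 5, 6, 7, … (increasing by 1 each time): 25, 30, 36, 43, 51 → 60.
ML — each term is the sum of the two before it: 5, 1, 6, 7, 13 → 20.
Drops — +9 each step: 8, 17, 26, 35, 44 → 53.
So the next line is 60 g, 20 mL, 53 drops.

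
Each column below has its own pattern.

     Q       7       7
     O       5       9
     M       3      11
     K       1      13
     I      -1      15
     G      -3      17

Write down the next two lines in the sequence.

E  -5  19; C  -7  21

For the letter, letters move back 2 places in the alphabet: Q, O, M, K, I, G → E → C.
Second component — −2 each step: 7, 5, 3, 1, -1, -3 → -5 → -7.
Third component: together with the second component always sums to 14; 7, 9, 11, 13, 15, 17 → 19 → 21.
Putting the parts together: E  -5  19 and then C  -7  21.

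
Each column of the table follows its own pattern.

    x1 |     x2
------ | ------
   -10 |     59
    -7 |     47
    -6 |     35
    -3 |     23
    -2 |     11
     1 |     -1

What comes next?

For the column x1, alternating steps +3, +1, +3, +1, …: -10, -7, -6, -3, -2, 1 → 2.
Column x2: 59, 47, 35, 23, 11, -1 → -13 (−12 each step).
Putting it together: 2  -13.

2  -13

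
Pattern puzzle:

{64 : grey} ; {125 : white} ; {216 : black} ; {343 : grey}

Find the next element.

First coordinate: perfect cubes: 4³, 5³, 6³, …, so 64, 125, 216, 343 → 512.
Shade goes grey, white, black, grey → white (repeats grey → white → black).
Combining the parts gives {512 : white}.

{512 : white}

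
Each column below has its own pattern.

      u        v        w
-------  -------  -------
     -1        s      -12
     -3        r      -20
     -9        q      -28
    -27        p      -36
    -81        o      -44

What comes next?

-243  n  -52

Column u: ×3 each step; -1, -3, -9, -27, -81 → -243.
Column v: letters move back 1 place in the alphabet, so s, r, q, p, o → n.
Column w: −8 each step, so -12, -20, -28, -36, -44 → -52.
So the next row is -243  n  -52.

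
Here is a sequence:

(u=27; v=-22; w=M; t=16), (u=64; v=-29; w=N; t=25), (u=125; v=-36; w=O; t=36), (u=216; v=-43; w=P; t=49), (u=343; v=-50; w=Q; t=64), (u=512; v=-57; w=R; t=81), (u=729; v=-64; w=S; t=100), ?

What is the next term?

(u=1000; v=-71; w=T; t=121)

U: 27, 64, 125, 216, 343, 512, 729 → 1000 (perfect cubes: 3³, 4³, 5³, …).
V — −7 each step: -22, -29, -36, -43, -50, -57, -64 → -71.
W goes M, N, O, P, Q, R, S → T (letters move forward 1 place in the alphabet).
T goes 16, 25, 36, 49, 64, 81, 100 → 121 (perfect squares: 4², 5², 6², …).
Combining the parts gives (u=1000; v=-71; w=T; t=121).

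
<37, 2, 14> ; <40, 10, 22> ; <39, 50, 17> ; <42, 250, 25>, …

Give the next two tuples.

<41, 1250, 20>, <44, 6250, 28>

For the first slot, alternating steps +3, −1, +3, −1, …: 37, 40, 39, 42 → 41 → 44.
Second slot goes 2, 10, 50, 250 → 1250 → 6250 (×5 each step).
Third slot: alternating steps +8, −5, +8, −5, …; 14, 22, 17, 25 → 20 → 28.
Putting the parts together: <41, 1250, 20> and then <44, 6250, 28>.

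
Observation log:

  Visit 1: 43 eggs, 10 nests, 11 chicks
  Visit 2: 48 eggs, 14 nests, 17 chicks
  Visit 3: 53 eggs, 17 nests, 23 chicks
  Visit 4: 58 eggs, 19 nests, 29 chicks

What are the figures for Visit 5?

For the eggs, +5 each step: 43, 48, 53, 58 → 63.
Nests: 10, 14, 17, 19 → 20 (differences are 4, 3, 2, … (decreasing by 1 each time)).
For the chicks, +6 each step: 11, 17, 23, 29 → 35.
Putting it together: 63 eggs, 20 nests, 35 chicks.

63 eggs, 20 nests, 35 chicks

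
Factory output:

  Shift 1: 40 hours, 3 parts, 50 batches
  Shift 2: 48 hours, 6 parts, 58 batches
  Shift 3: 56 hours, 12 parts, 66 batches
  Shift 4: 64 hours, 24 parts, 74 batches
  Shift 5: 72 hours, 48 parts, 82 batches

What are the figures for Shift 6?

80 hours, 96 parts, 90 batches

Hours goes 40, 48, 56, 64, 72 → 80 (+8 each step).
Parts: 3, 6, 12, 24, 48 → 96 (×2 each step).
Batches: 50, 58, 66, 74, 82 → 90 (always 10 more than the hours).
Combining the parts gives 80 hours, 96 parts, 90 batches.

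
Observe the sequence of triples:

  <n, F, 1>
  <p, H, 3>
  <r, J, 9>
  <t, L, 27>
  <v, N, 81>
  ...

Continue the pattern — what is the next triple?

For the first letter, letters move forward 2 places in the alphabet: n, p, r, t, v → x.
Second letter: letters move forward 2 places in the alphabet, so F, H, J, L, N → P.
Third entry goes 1, 3, 9, 27, 81 → 243 (×3 each step).
So the next triple is <x, P, 243>.

<x, P, 243>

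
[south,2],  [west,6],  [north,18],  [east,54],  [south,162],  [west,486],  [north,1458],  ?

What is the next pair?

Direction: repeats south → west → north → east, so south, west, north, east, south, west, north → east.
Second coordinate: 2, 6, 18, 54, 162, 486, 1458 → 4374 (×3 each step).
Combining the parts gives [east,4374].

[east,4374]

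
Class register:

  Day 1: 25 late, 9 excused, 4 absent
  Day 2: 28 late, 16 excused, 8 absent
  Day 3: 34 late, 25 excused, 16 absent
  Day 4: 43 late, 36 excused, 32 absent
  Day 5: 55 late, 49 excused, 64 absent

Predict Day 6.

Late: 25, 28, 34, 43, 55 → 70 (differences are 3, 6, 9, … (increasing by 3 each time)).
For the excused, perfect squares: 3², 4², 5², …: 9, 16, 25, 36, 49 → 64.
Absent: ×2 each step, so 4, 8, 16, 32, 64 → 128.
Putting it together: 70 late, 64 excused, 128 absent.

70 late, 64 excused, 128 absent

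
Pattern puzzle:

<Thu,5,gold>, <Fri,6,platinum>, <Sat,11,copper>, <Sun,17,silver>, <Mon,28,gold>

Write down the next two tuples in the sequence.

<Tue,45,platinum>, <Wed,73,copper>

Day: Thu, Fri, Sat, Sun, Mon → Tue → Wed (runs through the weekdays Mon→Sun).
Second entry: each term is the sum of the two before it, so 5, 6, 11, 17, 28 → 45 → 73.
Metal: gold, platinum, copper, silver, gold → platinum → copper (repeats gold → platinum → copper → silver).
So the next two tuples are <Tue,45,platinum> and <Wed,73,copper>.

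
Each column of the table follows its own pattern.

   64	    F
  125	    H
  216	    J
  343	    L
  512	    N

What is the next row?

First component: perfect cubes: 4³, 5³, 6³, …, so 64, 125, 216, 343, 512 → 729.
Letter: letters move forward 2 places in the alphabet, so F, H, J, L, N → P.
Combining the parts gives 729  P.

729  P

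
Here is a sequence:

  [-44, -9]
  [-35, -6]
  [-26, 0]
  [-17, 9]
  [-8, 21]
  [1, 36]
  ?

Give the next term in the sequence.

First component — +9 each step: -44, -35, -26, -17, -8, 1 → 10.
For the second component, differences are 3, 6, 9, … (increasing by 3 each time): -9, -6, 0, 9, 21, 36 → 54.
So the next term is [10, 54].

[10, 54]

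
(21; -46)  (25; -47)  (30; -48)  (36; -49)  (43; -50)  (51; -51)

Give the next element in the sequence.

First slot: 21, 25, 30, 36, 43, 51 → 60 (differences are 4, 5, 6, … (increasing by 1 each time)).
Second slot — −1 each step: -46, -47, -48, -49, -50, -51 → -52.
Putting it together: (60; -52).

(60; -52)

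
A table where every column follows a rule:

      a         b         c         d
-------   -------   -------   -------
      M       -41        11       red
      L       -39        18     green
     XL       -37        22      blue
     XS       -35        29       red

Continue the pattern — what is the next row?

Column a goes M, L, XL, XS → S (runs through clothing sizes XS→XL).
Column b: -41, -39, -37, -35 → -33 (+2 each step).
Column c: alternating steps +7, +4, +7, +4, …, so 11, 18, 22, 29 → 33.
For the column d, repeats red → green → blue: red, green, blue, red → green.
Putting it together: S  -33  33  green.

S  -33  33  green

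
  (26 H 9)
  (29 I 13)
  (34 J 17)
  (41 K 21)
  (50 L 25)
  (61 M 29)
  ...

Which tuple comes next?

(74 N 33)

First coordinate: differences are 3, 5, 7, … (increasing by 2 each time), so 26, 29, 34, 41, 50, 61 → 74.
Letter: H, I, J, K, L, M → N (letters move forward 1 place in the alphabet).
For the third coordinate, +4 each step: 9, 13, 17, 21, 25, 29 → 33.
Combining the parts gives (74 N 33).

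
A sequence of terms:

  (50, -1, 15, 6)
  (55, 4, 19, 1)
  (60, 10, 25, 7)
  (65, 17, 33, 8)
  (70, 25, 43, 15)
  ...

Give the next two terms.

(75, 34, 55, 23), (80, 44, 69, 38)

First entry goes 50, 55, 60, 65, 70 → 75 → 80 (+5 each step).
Second entry: differences are 5, 6, 7, … (increasing by 1 each time); -1, 4, 10, 17, 25 → 34 → 44.
Third entry: differences are 4, 6, 8, … (increasing by 2 each time), so 15, 19, 25, 33, 43 → 55 → 69.
Fourth entry: 6, 1, 7, 8, 15 → 23 → 38 (each term is the sum of the two before it).
So the next two terms are (75, 34, 55, 23) and (80, 44, 69, 38).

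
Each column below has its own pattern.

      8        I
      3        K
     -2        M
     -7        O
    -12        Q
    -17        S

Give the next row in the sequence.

First component goes 8, 3, -2, -7, -12, -17 → -22 (−5 each step).
Letter: I, K, M, O, Q, S → U (letters move forward 2 places in the alphabet).
So the next row is -22  U.

-22  U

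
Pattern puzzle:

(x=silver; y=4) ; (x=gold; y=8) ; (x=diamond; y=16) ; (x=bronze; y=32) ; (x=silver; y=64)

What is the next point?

X goes silver, gold, diamond, bronze, silver → gold (repeats silver → gold → diamond → bronze).
Y: ×2 each step, so 4, 8, 16, 32, 64 → 128.
Combining the parts gives (x=gold; y=128).

(x=gold; y=128)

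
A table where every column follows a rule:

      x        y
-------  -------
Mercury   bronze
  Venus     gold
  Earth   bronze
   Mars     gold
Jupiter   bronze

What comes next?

Saturn  gold

Column x goes Mercury, Venus, Earth, Mars, Jupiter → Saturn (runs through the planets Mercury→Neptune).
Column y: bronze, gold, bronze, gold, bronze → gold (alternates bronze ↔ gold).
Combining the parts gives Saturn  gold.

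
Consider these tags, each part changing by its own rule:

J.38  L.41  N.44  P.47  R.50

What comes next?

For the letter, letters move forward 2 places in the alphabet: J, L, N, P, R → T.
Second component: 38, 41, 44, 47, 50 → 53 (+3 each step).
Combining the parts gives T.53.

T.53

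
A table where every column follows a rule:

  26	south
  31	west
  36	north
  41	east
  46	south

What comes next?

51  west

First component: 26, 31, 36, 41, 46 → 51 (+5 each step).
Direction — repeats south → west → north → east: south, west, north, east, south → west.
Putting it together: 51  west.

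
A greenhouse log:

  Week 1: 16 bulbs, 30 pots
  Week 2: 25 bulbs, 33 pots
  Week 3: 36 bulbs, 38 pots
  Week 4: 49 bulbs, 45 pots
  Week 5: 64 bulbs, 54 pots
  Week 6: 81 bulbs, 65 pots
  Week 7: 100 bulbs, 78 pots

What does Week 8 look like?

121 bulbs, 93 pots

Bulbs goes 16, 25, 36, 49, 64, 81, 100 → 121 (perfect squares: 4², 5², 6², …).
Pots: 30, 33, 38, 45, 54, 65, 78 → 93 (differences are 3, 5, 7, … (increasing by 2 each time)).
Putting it together: 121 bulbs, 93 pots.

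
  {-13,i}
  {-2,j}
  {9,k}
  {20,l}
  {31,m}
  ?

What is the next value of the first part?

42

First part — +11 each step: -13, -2, 9, 20, 31 → 42.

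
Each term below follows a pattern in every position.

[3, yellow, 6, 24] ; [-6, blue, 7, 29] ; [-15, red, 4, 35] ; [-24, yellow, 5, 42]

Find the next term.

For the first slot, −9 each step: 3, -6, -15, -24 → -33.
Colour: repeats yellow → blue → red, so yellow, blue, red, yellow → blue.
Third slot: 6, 7, 4, 5 → 2 (alternating steps +1, −3, +1, −3, …).
Fourth slot: differences are 5, 6, 7, … (increasing by 1 each time); 24, 29, 35, 42 → 50.
Putting it together: [-33, blue, 2, 50].

[-33, blue, 2, 50]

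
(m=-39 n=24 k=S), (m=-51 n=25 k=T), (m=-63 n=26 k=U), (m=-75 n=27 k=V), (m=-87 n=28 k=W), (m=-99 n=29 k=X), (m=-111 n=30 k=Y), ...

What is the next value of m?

-123

M — −12 each step: -39, -51, -63, -75, -87, -99, -111 → -123.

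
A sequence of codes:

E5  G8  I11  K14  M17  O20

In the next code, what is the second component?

23

Letter: letters move forward 2 places in the alphabet; E, G, I, K, M, O → Q.
Second component: 5, 8, 11, 14, 17, 20 → 23 (+3 each step).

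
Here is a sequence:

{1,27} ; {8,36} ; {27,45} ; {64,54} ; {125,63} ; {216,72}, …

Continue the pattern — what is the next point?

First slot: perfect cubes: 1³, 2³, 3³, …; 1, 8, 27, 64, 125, 216 → 343.
Second slot — +9 each step: 27, 36, 45, 54, 63, 72 → 81.
Putting it together: {343,81}.

{343,81}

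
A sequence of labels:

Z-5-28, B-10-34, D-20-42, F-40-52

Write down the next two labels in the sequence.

H-80-64, J-160-78

Letter: letters move forward 2 places in the alphabet, wrapping Z→A, so Z, B, D, F → H → J.
For the second component, ×2 each step: 5, 10, 20, 40 → 80 → 160.
Third component: differences are 6, 8, 10, … (increasing by 2 each time); 28, 34, 42, 52 → 64 → 78.
Putting the parts together: H-80-64 and then J-160-78.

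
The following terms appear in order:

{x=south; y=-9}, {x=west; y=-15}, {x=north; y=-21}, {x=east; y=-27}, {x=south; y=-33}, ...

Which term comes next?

{x=west; y=-39}

X goes south, west, north, east, south → west (repeats south → west → north → east).
For the y, −6 each step: -9, -15, -21, -27, -33 → -39.
Combining the parts gives {x=west; y=-39}.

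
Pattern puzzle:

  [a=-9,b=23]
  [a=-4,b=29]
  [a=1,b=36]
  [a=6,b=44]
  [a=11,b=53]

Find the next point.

[a=16,b=63]

A — +5 each step: -9, -4, 1, 6, 11 → 16.
B: differences are 6, 7, 8, … (increasing by 1 each time); 23, 29, 36, 44, 53 → 63.
Combining the parts gives [a=16,b=63].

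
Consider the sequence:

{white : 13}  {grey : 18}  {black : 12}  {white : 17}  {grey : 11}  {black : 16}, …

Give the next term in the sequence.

Shade: white, grey, black, white, grey, black → white (repeats white → grey → black).
Second coordinate goes 13, 18, 12, 17, 11, 16 → 10 (alternating steps +5, −6, +5, −6, …).
So the next term is {white : 10}.

{white : 10}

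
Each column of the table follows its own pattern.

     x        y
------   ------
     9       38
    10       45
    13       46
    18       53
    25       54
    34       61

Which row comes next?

Column x: differences are 1, 3, 5, … (increasing by 2 each time); 9, 10, 13, 18, 25, 34 → 45.
For the column y, alternating steps +7, +1, +7, +1, …: 38, 45, 46, 53, 54, 61 → 62.
Putting it together: 45  62.

45  62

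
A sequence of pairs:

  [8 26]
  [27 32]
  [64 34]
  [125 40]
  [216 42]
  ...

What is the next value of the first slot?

343

For the first slot, perfect cubes: 2³, 3³, 4³, …: 8, 27, 64, 125, 216 → 343.
Second slot — alternating steps +6, +2, +6, +2, …: 26, 32, 34, 40, 42 → 48.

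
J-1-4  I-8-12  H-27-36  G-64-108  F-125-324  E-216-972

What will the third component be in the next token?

2916

Third component: ×3 each step, so 4, 12, 36, 108, 324, 972 → 2916.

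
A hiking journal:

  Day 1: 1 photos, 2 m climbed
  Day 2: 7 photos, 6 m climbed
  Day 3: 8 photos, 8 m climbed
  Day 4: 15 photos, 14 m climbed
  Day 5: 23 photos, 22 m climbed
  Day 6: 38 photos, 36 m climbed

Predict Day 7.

61 photos, 58 m climbed

Photos — each term is the sum of the two before it: 1, 7, 8, 15, 23, 38 → 61.
M climbed: 2, 6, 8, 14, 22, 36 → 58 (each term is the sum of the two before it).
Putting it together: 61 photos, 58 m climbed.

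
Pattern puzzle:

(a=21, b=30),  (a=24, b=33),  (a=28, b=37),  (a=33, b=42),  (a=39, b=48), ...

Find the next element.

A: 21, 24, 28, 33, 39 → 46 (differences are 3, 4, 5, … (increasing by 1 each time)).
For the b, always 9 more than the a: 30, 33, 37, 42, 48 → 55.
Putting it together: (a=46, b=55).

(a=46, b=55)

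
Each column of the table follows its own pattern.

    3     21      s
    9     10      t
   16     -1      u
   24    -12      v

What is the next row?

First component: differences are 6, 7, 8, … (increasing by 1 each time); 3, 9, 16, 24 → 33.
Second component goes 21, 10, -1, -12 → -23 (−11 each step).
Letter: letters move forward 1 place in the alphabet, so s, t, u, v → w.
So the next row is 33  -23  w.

33  -23  w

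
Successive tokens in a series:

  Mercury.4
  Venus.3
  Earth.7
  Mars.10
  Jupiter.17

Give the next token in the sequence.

Saturn.27

Planet: runs through the planets Mercury→Neptune; Mercury, Venus, Earth, Mars, Jupiter → Saturn.
Second component: 4, 3, 7, 10, 17 → 27 (each term is the sum of the two before it).
Putting it together: Saturn.27.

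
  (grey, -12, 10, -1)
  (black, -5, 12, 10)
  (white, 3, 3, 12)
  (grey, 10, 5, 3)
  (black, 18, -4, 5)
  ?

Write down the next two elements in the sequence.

Shade: grey, black, white, grey, black → white → grey (repeats grey → black → white).
For the second component, alternating steps +7, +8, +7, +8, …: -12, -5, 3, 10, 18 → 25 → 33.
Third component: alternating steps +2, −9, +2, −9, …, so 10, 12, 3, 5, -4 → -2 → -11.
Fourth component: always the previous value of the third component; -1, 10, 12, 3, 5 → -4 → -2.
So the next two elements are (white, 25, -2, -4) and (grey, 33, -11, -2).

(white, 25, -2, -4), (grey, 33, -11, -2)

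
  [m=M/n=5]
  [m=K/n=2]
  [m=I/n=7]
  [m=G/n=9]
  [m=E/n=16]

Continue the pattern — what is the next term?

[m=C/n=25]

M: letters move back 2 places in the alphabet, so M, K, I, G, E → C.
N: each term is the sum of the two before it, so 5, 2, 7, 9, 16 → 25.
So the next term is [m=C/n=25].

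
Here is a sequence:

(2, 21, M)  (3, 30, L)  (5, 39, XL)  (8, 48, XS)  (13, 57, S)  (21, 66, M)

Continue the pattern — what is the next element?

(34, 75, L)

First slot goes 2, 3, 5, 8, 13, 21 → 34 (each term is the sum of the two before it).
For the second slot, +9 each step: 21, 30, 39, 48, 57, 66 → 75.
For the size, repeats M → L → XL → XS → S: M, L, XL, XS, S, M → L.
Combining the parts gives (34, 75, L).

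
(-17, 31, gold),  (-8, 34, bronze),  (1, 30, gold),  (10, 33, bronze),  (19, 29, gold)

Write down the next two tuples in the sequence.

(28, 32, bronze), (37, 28, gold)

First part: +9 each step; -17, -8, 1, 10, 19 → 28 → 37.
Second part goes 31, 34, 30, 33, 29 → 32 → 28 (alternating steps +3, −4, +3, −4, …).
For the rank, alternates gold ↔ bronze: gold, bronze, gold, bronze, gold → bronze → gold.
So the next two tuples are (28, 32, bronze) and (37, 28, gold).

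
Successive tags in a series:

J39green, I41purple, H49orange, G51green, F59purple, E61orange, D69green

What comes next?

Letter goes J, I, H, G, F, E, D → C (letters move back 1 place in the alphabet).
Second component: alternating steps +2, +8, +2, +8, …; 39, 41, 49, 51, 59, 61, 69 → 71.
For the colour, repeats green → purple → orange: green, purple, orange, green, purple, orange, green → purple.
Combining the parts gives C71purple.

C71purple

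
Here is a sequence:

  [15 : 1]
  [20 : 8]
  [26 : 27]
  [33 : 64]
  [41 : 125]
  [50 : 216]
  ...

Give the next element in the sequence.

[60 : 343]

First coordinate: differences are 5, 6, 7, … (increasing by 1 each time); 15, 20, 26, 33, 41, 50 → 60.
Second coordinate: 1, 8, 27, 64, 125, 216 → 343 (perfect cubes: 1³, 2³, 3³, …).
So the next element is [60 : 343].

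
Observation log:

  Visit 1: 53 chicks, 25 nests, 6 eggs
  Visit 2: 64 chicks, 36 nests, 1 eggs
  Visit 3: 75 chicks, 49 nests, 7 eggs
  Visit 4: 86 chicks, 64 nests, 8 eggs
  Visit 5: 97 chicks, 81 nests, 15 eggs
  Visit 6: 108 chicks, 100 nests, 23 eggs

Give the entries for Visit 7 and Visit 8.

Chicks: +11 each step, so 53, 64, 75, 86, 97, 108 → 119 → 130.
Nests: perfect squares: 5², 6², 7², …; 25, 36, 49, 64, 81, 100 → 121 → 144.
Eggs: each term is the sum of the two before it; 6, 1, 7, 8, 15, 23 → 38 → 61.
So the next two lines are 119 chicks, 121 nests, 38 eggs and 130 chicks, 144 nests, 61 eggs.

119 chicks, 121 nests, 38 eggs; 130 chicks, 144 nests, 61 eggs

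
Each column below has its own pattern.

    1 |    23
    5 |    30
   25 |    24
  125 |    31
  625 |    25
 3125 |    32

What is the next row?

First component: ×5 each step; 1, 5, 25, 125, 625, 3125 → 15625.
Second component — alternating steps +7, −6, +7, −6, …: 23, 30, 24, 31, 25, 32 → 26.
Combining the parts gives 15625  26.

15625  26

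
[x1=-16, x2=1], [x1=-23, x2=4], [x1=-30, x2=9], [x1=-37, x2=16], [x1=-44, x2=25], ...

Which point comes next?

X1 — −7 each step: -16, -23, -30, -37, -44 → -51.
X2 goes 1, 4, 9, 16, 25 → 36 (perfect squares: 1², 2², 3², …).
Combining the parts gives [x1=-51, x2=36].

[x1=-51, x2=36]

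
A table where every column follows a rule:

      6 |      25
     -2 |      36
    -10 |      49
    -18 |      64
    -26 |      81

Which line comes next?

-34  100

For the first component, −8 each step: 6, -2, -10, -18, -26 → -34.
For the second component, perfect squares: 5², 6², 7², …: 25, 36, 49, 64, 81 → 100.
So the next line is -34  100.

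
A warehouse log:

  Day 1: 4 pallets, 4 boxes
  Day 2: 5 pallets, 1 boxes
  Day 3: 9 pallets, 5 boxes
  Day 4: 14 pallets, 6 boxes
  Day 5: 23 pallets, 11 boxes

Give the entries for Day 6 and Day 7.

For the pallets, each term is the sum of the two before it: 4, 5, 9, 14, 23 → 37 → 60.
Boxes goes 4, 1, 5, 6, 11 → 17 → 28 (each term is the sum of the two before it).
Putting the parts together: 37 pallets, 17 boxes and then 60 pallets, 28 boxes.

37 pallets, 17 boxes; 60 pallets, 28 boxes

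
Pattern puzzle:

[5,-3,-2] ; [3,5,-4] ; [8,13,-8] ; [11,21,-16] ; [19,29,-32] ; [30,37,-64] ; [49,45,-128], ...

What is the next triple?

First slot — each term is the sum of the two before it: 5, 3, 8, 11, 19, 30, 49 → 79.
Second slot goes -3, 5, 13, 21, 29, 37, 45 → 53 (+8 each step).
Third slot goes -2, -4, -8, -16, -32, -64, -128 → -256 (×2 each step).
So the next triple is [79,53,-256].

[79,53,-256]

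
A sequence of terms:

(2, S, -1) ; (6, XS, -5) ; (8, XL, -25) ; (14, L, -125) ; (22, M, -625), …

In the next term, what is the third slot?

-3125

For the third slot, ×5 each step: -1, -5, -25, -125, -625 → -3125.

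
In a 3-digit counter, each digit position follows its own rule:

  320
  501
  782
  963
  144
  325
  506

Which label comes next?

For the first digit, +2 each step, mod 10: 3, 5, 7, 9, 1, 3, 5 → 7.
Second digit: −2 each step, mod 10, so 2, 0, 8, 6, 4, 2, 0 → 8.
Third digit: 0, 1, 2, 3, 4, 5, 6 → 7 (+1 each step, mod 10).
So the next label is 787.

787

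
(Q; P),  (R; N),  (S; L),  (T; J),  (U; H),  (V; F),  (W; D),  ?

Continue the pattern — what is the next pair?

First letter: letters move forward 1 place in the alphabet; Q, R, S, T, U, V, W → X.
Second letter: letters move back 2 places in the alphabet; P, N, L, J, H, F, D → B.
Putting it together: (X; B).

(X; B)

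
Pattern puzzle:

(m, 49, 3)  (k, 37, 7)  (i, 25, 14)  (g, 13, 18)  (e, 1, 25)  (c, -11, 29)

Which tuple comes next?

Letter: letters move back 2 places in the alphabet; m, k, i, g, e, c → a.
Second slot: 49, 37, 25, 13, 1, -11 → -23 (−12 each step).
Third slot: 3, 7, 14, 18, 25, 29 → 36 (alternating steps +4, +7, +4, +7, …).
Putting it together: (a, -23, 36).

(a, -23, 36)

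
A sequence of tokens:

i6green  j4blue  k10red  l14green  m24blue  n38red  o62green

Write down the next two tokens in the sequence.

p100blue, q162red

For the letter, letters move forward 1 place in the alphabet: i, j, k, l, m, n, o → p → q.
For the second component, each term is the sum of the two before it: 6, 4, 10, 14, 24, 38, 62 → 100 → 162.
Colour: green, blue, red, green, blue, red, green → blue → red (repeats green → blue → red).
So the next two tokens are p100blue and q162red.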